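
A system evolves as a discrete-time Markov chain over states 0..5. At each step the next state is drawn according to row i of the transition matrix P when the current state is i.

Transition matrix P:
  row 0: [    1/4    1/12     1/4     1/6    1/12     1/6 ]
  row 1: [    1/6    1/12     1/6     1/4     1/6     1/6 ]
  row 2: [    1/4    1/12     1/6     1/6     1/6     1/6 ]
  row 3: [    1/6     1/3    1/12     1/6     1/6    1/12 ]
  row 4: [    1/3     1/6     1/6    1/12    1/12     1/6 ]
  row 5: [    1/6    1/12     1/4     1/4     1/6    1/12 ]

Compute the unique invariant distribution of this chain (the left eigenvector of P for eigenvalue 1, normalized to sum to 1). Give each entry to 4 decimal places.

Balance equations π_j = Σ_i π_i·P[i][j]:
  π_0 = 1/4·π_0 + 1/6·π_1 + 1/4·π_2 + 1/6·π_3 + 1/3·π_4 + 1/6·π_5
  π_1 = 1/12·π_0 + 1/12·π_1 + 1/12·π_2 + 1/3·π_3 + 1/6·π_4 + 1/12·π_5
  π_2 = 1/4·π_0 + 1/6·π_1 + 1/6·π_2 + 1/12·π_3 + 1/6·π_4 + 1/4·π_5
  π_3 = 1/6·π_0 + 1/4·π_1 + 1/6·π_2 + 1/6·π_3 + 1/12·π_4 + 1/4·π_5
  π_4 = 1/12·π_0 + 1/6·π_1 + 1/6·π_2 + 1/6·π_3 + 1/12·π_4 + 1/6·π_5
  normalize: π_0 + π_1 + π_2 + π_3 + π_4 + π_5 = 1
Solving the linear system gives exactly π = [4974/22283, 40371/289679, 52740/289679, 3979/22283, 39592/289679, 40587/289679].

π = [0.2232, 0.1394, 0.1821, 0.1786, 0.1367, 0.1401]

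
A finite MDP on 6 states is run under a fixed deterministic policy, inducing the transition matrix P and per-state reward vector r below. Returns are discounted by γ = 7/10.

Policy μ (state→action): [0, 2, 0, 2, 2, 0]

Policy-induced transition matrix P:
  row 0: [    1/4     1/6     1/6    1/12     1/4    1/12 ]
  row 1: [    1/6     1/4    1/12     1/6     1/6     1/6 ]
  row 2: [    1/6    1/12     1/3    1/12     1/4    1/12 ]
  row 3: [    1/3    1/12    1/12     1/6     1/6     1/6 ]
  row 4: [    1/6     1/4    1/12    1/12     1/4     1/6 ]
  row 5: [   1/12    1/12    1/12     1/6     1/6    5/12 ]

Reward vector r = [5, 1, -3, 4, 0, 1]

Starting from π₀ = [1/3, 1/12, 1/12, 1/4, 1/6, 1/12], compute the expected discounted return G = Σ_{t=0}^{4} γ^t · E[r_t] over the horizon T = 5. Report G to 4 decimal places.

G = 5.1249

t=0: π = [0.3333, 0.0833, 0.0833, 0.2500, 0.1667, 0.0833], E[r] = 2.5833, γ^t·E[r] = 2.583333, running G = 2.583333
t=1: π = [0.2292, 0.1528, 0.1319, 0.1181, 0.2153, 0.1528], E[r] = 1.5278, γ^t·E[r] = 1.069444, running G = 3.652778
t=2: π = [0.1927, 0.1638, 0.1354, 0.1186, 0.2147, 0.1748], E[r] = 1.3704, γ^t·E[r] = 0.671481, running G = 4.324259
t=3: π = [0.1879, 0.1625, 0.1332, 0.1214, 0.2119, 0.1830], E[r] = 1.3711, γ^t·E[r] = 0.470302, running G = 4.794561
t=4: π = [0.1873, 0.1614, 0.1323, 0.1222, 0.2111, 0.1857], E[r] = 1.3757, γ^t·E[r] = 0.330300, running G = 5.124861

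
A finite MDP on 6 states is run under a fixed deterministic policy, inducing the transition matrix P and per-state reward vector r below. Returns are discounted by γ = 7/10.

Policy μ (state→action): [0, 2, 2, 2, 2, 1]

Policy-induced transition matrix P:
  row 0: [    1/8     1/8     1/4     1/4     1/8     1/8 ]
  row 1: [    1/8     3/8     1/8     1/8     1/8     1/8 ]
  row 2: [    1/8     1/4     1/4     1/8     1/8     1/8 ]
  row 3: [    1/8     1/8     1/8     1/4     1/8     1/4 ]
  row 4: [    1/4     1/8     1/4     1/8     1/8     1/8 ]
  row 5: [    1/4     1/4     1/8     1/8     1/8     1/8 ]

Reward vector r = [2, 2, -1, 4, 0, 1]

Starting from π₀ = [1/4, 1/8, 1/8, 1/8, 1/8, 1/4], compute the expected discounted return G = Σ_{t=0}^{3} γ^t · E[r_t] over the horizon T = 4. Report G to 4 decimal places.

G = 3.5010

t=0: π = [0.2500, 0.1250, 0.1250, 0.1250, 0.1250, 0.2500], E[r] = 1.3750, γ^t·E[r] = 1.375000, running G = 1.375000
t=1: π = [0.1719, 0.2031, 0.1875, 0.1719, 0.1250, 0.1406], E[r] = 1.3906, γ^t·E[r] = 0.973438, running G = 2.348438
t=2: π = [0.1582, 0.2168, 0.1855, 0.1680, 0.1250, 0.1465], E[r] = 1.3828, γ^t·E[r] = 0.677578, running G = 3.026016
t=3: π = [0.1589, 0.2207, 0.1836, 0.1658, 0.1250, 0.1460], E[r] = 1.3848, γ^t·E[r] = 0.474975, running G = 3.500990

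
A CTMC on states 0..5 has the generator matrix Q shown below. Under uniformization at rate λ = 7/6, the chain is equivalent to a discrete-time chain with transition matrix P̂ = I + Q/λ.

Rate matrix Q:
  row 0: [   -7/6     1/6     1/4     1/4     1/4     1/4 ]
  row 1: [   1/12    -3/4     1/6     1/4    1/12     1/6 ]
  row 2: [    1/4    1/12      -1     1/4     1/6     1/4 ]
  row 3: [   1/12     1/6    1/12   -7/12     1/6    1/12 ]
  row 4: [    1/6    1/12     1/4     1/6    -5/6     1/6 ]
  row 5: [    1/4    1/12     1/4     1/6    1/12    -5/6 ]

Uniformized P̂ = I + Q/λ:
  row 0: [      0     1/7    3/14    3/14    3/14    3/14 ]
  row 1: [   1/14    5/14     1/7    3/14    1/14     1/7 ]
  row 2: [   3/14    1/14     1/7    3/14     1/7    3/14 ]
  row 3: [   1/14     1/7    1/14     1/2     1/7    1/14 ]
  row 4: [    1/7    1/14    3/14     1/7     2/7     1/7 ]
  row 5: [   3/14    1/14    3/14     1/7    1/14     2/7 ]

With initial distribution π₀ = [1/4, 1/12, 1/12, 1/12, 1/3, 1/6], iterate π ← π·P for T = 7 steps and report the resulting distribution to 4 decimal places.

t=0: π = [0.2500, 0.0833, 0.0833, 0.0833, 0.3333, 0.1667]
t=1: π = [0.1131, 0.1190, 0.1905, 0.2024, 0.1905, 0.1845]
t=2: π = [0.1305, 0.1280, 0.1633, 0.2453, 0.1565, 0.1764]
t=3: π = [0.1218, 0.1348, 0.1584, 0.2606, 0.1528, 0.1715]
t=4: π = [0.1208, 0.1373, 0.1561, 0.2656, 0.1515, 0.1688]
t=5: π = [0.1200, 0.1382, 0.1554, 0.2673, 0.1513, 0.1678]
t=6: π = [0.1198, 0.1386, 0.1551, 0.2679, 0.1512, 0.1674]
t=7: π = [0.1197, 0.1387, 0.1550, 0.2681, 0.1512, 0.1673]

π = [0.1197, 0.1387, 0.1550, 0.2681, 0.1512, 0.1673]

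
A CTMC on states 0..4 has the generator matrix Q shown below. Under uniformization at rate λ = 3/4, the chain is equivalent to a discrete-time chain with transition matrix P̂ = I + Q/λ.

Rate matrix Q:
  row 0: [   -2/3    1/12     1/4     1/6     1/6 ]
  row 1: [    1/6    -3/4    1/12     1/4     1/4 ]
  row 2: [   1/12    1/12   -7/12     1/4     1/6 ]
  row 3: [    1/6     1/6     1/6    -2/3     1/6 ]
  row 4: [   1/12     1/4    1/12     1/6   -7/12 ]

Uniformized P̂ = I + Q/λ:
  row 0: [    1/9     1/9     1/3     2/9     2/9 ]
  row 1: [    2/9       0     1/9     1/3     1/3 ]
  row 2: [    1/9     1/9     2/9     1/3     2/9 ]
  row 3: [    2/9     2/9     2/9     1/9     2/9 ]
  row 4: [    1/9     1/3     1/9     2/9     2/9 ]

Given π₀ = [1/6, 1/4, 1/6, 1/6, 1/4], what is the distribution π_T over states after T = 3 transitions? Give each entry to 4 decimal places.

t=0: π = [0.1667, 0.2500, 0.1667, 0.1667, 0.2500]
t=1: π = [0.1574, 0.1574, 0.1852, 0.2500, 0.2500]
t=2: π = [0.1564, 0.1770, 0.1944, 0.2325, 0.2397]
t=3: π = [0.1566, 0.1706, 0.1933, 0.2377, 0.2419]

π = [0.1566, 0.1706, 0.1933, 0.2377, 0.2419]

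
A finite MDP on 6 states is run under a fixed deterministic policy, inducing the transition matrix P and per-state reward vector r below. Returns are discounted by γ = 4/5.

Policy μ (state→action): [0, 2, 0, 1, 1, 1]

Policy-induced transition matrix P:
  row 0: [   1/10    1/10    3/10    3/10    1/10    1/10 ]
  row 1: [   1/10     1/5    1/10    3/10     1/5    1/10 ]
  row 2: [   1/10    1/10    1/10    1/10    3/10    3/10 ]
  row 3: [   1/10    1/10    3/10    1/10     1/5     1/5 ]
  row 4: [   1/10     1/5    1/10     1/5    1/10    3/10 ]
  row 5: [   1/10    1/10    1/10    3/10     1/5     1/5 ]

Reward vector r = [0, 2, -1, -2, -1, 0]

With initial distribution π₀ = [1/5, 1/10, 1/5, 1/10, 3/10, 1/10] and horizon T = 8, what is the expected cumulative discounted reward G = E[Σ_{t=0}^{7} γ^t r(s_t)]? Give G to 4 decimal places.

G = -2.0605

t=0: π = [0.2000, 0.1000, 0.2000, 0.1000, 0.3000, 0.1000], E[r] = -0.5000, γ^t·E[r] = -0.500000, running G = -0.500000
t=1: π = [0.1000, 0.1400, 0.1600, 0.2100, 0.1700, 0.2200], E[r] = -0.4700, γ^t·E[r] = -0.376000, running G = -0.876000
t=2: π = [0.1000, 0.1310, 0.1620, 0.2090, 0.1890, 0.2090], E[r] = -0.5070, γ^t·E[r] = -0.324480, running G = -1.200480
t=3: π = [0.1000, 0.1320, 0.1618, 0.2069, 0.1873, 0.2120], E[r] = -0.4989, γ^t·E[r] = -0.255437, running G = -1.455917
t=4: π = [0.1000, 0.1319, 0.1614, 0.2075, 0.1875, 0.2117], E[r] = -0.5000, γ^t·E[r] = -0.204812, running G = -1.660729
t=5: π = [0.1000, 0.1319, 0.1615, 0.2075, 0.1874, 0.2117], E[r] = -0.5000, γ^t·E[r] = -0.163830, running G = -1.824559
t=6: π = [0.1000, 0.1319, 0.1615, 0.2075, 0.1874, 0.2117], E[r] = -0.5000, γ^t·E[r] = -0.131064, running G = -1.955623
t=7: π = [0.1000, 0.1319, 0.1615, 0.2075, 0.1874, 0.2117], E[r] = -0.5000, γ^t·E[r] = -0.104851, running G = -2.060473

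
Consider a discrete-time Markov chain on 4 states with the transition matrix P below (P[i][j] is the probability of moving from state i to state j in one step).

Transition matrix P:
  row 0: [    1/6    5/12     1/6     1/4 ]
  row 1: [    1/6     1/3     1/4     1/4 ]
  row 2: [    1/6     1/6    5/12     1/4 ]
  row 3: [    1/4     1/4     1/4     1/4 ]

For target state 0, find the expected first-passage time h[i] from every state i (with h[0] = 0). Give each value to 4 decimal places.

h = [0.0000, 5.3333, 5.3333, 4.8889]

First-step conditioning: h[0] = 0; for i ≠ 0, h[i] = 1 + Σ_k P[i][k]·h[k].
  h[1] = 1 + 1/3·h[1] + 1/4·h[2] + 1/4·h[3]
  h[2] = 1 + 1/6·h[1] + 5/12·h[2] + 1/4·h[3]
  h[3] = 1 + 1/4·h[1] + 1/4·h[2] + 1/4·h[3]
Solving the 3×3 linear system over states ≠ 0 gives exactly h = [0, 16/3, 16/3, 44/9] (h[0] = 0 is the target).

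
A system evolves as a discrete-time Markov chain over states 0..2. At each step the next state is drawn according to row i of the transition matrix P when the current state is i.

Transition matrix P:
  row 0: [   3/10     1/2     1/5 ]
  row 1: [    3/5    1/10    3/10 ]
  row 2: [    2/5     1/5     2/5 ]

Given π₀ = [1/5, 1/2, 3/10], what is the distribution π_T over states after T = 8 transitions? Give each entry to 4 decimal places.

π = [0.4174, 0.2957, 0.2869]

t=0: π = [0.2000, 0.5000, 0.3000]
t=1: π = [0.4800, 0.2100, 0.3100]
t=2: π = [0.3940, 0.3230, 0.2830]
t=3: π = [0.4252, 0.2859, 0.2889]
t=4: π = [0.4147, 0.2990, 0.2864]
t=5: π = [0.4183, 0.2945, 0.2872]
t=6: π = [0.4171, 0.2960, 0.2869]
t=7: π = [0.4175, 0.2955, 0.2870]
t=8: π = [0.4174, 0.2957, 0.2869]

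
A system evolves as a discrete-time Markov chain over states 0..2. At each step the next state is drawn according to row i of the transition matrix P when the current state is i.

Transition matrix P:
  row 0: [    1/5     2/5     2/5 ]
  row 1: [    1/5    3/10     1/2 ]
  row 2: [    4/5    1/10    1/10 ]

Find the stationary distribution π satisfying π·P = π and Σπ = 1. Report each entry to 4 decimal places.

Balance equations π_j = Σ_i π_i·P[i][j]:
  π_0 = 1/5·π_0 + 1/5·π_1 + 4/5·π_2
  π_1 = 2/5·π_0 + 3/10·π_1 + 1/10·π_2
  normalize: π_0 + π_1 + π_2 = 1
Solving the linear system gives exactly π = [29/73, 20/73, 24/73].

π = [0.3973, 0.2740, 0.3288]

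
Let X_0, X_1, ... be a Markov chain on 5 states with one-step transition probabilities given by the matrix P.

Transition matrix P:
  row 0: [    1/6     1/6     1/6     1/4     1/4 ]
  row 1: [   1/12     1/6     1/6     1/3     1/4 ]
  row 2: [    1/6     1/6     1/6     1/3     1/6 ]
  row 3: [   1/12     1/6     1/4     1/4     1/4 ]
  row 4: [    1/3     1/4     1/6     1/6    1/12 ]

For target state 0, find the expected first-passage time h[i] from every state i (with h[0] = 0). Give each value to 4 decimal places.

h = [0.0000, 6.6967, 6.2578, 6.6629, 5.2665]

First-step conditioning: h[0] = 0; for i ≠ 0, h[i] = 1 + Σ_k P[i][k]·h[k].
  h[1] = 1 + 1/6·h[1] + 1/6·h[2] + 1/3·h[3] + 1/4·h[4]
  h[2] = 1 + 1/6·h[1] + 1/6·h[2] + 1/3·h[3] + 1/6·h[4]
  h[3] = 1 + 1/6·h[1] + 1/4·h[2] + 1/4·h[3] + 1/4·h[4]
  h[4] = 1 + 1/4·h[1] + 1/6·h[2] + 1/6·h[3] + 1/12·h[4]
Solving the 4×4 linear system over states ≠ 0 gives exactly h = [0, 13092/1955, 12234/1955, 13026/1955, 10296/1955] (h[0] = 0 is the target).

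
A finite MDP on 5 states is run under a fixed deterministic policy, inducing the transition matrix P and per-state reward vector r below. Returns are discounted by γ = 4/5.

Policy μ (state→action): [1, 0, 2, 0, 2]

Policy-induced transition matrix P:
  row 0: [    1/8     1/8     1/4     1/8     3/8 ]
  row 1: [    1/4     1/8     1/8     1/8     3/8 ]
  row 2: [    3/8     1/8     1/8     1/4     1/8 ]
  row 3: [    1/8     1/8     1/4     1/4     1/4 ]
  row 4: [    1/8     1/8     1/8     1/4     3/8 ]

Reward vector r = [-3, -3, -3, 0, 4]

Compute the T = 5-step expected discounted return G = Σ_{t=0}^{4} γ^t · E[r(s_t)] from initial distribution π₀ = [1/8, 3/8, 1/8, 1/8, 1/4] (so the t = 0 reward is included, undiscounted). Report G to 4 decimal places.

G = -1.3164

t=0: π = [0.1250, 0.3750, 0.1250, 0.1250, 0.2500], E[r] = -0.8750, γ^t·E[r] = -0.875000, running G = -0.875000
t=1: π = [0.2031, 0.1250, 0.1563, 0.1875, 0.3281], E[r] = -0.1406, γ^t·E[r] = -0.112500, running G = -0.987500
t=2: π = [0.1797, 0.1250, 0.1738, 0.2090, 0.3125], E[r] = -0.1855, γ^t·E[r] = -0.118750, running G = -1.106250
t=3: π = [0.1841, 0.1250, 0.1736, 0.2119, 0.3054], E[r] = -0.2263, γ^t·E[r] = -0.115875, running G = -1.222125
t=4: π = [0.1840, 0.1250, 0.1745, 0.2114, 0.3051], E[r] = -0.2301, γ^t·E[r] = -0.094250, running G = -1.316375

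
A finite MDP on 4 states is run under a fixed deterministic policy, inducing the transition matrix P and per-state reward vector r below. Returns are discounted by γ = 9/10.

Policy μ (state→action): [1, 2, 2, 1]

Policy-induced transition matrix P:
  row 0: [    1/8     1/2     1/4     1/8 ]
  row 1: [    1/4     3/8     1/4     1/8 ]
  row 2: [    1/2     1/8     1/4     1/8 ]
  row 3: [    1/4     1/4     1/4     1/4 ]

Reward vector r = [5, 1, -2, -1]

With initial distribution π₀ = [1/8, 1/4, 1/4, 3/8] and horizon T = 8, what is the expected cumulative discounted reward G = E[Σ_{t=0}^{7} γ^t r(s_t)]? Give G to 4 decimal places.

t=0: π = [0.1250, 0.2500, 0.2500, 0.3750], E[r] = 0.0000, γ^t·E[r] = 0.000000, running G = 0.000000
t=1: π = [0.2969, 0.2813, 0.2500, 0.1719], E[r] = 1.0938, γ^t·E[r] = 0.984375, running G = 0.984375
t=2: π = [0.2754, 0.3281, 0.2500, 0.1465], E[r] = 1.0586, γ^t·E[r] = 0.857461, running G = 1.841836
t=3: π = [0.2781, 0.3286, 0.2500, 0.1433], E[r] = 1.0757, γ^t·E[r] = 0.784173, running G = 2.626009
t=4: π = [0.2777, 0.3293, 0.2500, 0.1429], E[r] = 1.0751, γ^t·E[r] = 0.705396, running G = 3.331405
t=5: π = [0.2778, 0.3294, 0.2500, 0.1429], E[r] = 1.0754, γ^t·E[r] = 0.635014, running G = 3.966419
t=6: π = [0.2778, 0.3294, 0.2500, 0.1429], E[r] = 1.0754, γ^t·E[r] = 0.571508, running G = 4.537926
t=7: π = [0.2778, 0.3294, 0.2500, 0.1429], E[r] = 1.0754, γ^t·E[r] = 0.514359, running G = 5.052285

G = 5.0523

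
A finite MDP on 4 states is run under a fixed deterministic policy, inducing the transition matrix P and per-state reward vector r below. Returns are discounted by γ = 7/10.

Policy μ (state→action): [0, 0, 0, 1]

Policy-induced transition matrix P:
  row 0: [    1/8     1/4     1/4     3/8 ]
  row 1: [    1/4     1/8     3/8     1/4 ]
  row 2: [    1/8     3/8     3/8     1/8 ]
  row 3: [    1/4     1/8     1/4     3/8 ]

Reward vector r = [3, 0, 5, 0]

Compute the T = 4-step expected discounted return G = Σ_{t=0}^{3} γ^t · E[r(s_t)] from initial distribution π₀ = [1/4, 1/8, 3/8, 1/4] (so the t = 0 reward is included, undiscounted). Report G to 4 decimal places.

t=0: π = [0.2500, 0.1250, 0.3750, 0.2500], E[r] = 2.6250, γ^t·E[r] = 2.625000, running G = 2.625000
t=1: π = [0.1719, 0.2500, 0.3125, 0.2656], E[r] = 2.0781, γ^t·E[r] = 1.454688, running G = 4.079688
t=2: π = [0.1895, 0.2246, 0.3203, 0.2656], E[r] = 2.1699, γ^t·E[r] = 1.063262, running G = 5.142949
t=3: π = [0.1863, 0.2288, 0.3181, 0.2668], E[r] = 2.1494, γ^t·E[r] = 0.737249, running G = 5.880198

G = 5.8802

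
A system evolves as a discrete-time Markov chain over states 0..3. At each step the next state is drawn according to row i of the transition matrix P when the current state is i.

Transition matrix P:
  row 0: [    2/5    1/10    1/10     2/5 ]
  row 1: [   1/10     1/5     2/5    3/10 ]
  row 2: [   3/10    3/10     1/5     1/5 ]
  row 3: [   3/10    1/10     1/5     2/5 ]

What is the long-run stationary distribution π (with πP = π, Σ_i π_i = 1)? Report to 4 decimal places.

Balance equations π_j = Σ_i π_i·P[i][j]:
  π_0 = 2/5·π_0 + 1/10·π_1 + 3/10·π_2 + 3/10·π_3
  π_1 = 1/10·π_0 + 1/5·π_1 + 3/10·π_2 + 1/10·π_3
  π_2 = 1/10·π_0 + 2/5·π_1 + 1/5·π_2 + 1/5·π_3
  normalize: π_0 + π_1 + π_2 + π_3 = 1
Solving the linear system gives exactly π = [23/77, 12/77, 31/154, 53/154].

π = [0.2987, 0.1558, 0.2013, 0.3442]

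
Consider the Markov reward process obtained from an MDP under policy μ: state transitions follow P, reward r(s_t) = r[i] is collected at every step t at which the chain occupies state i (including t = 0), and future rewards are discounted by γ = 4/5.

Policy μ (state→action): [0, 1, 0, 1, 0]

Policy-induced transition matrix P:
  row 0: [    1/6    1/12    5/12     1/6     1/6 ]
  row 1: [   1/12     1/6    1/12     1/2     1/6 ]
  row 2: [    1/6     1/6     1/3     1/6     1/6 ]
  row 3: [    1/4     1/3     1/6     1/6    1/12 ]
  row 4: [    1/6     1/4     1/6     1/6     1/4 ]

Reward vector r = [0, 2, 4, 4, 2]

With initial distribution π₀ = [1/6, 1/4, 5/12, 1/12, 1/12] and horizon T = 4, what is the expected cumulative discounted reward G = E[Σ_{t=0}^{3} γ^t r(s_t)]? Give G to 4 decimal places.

t=0: π = [0.1667, 0.2500, 0.4167, 0.0833, 0.0833], E[r] = 2.6667, γ^t·E[r] = 2.666667, running G = 2.666667
t=1: π = [0.1528, 0.1736, 0.2569, 0.2500, 0.1667], E[r] = 2.7083, γ^t·E[r] = 2.166667, running G = 4.833333
t=2: π = [0.1730, 0.2095, 0.2332, 0.2245, 0.1597], E[r] = 2.5694, γ^t·E[r] = 1.644444, running G = 6.477778
t=3: π = [0.1679, 0.2030, 0.2313, 0.2365, 0.1613], E[r] = 2.5998, γ^t·E[r] = 1.331111, running G = 7.808889

G = 7.8089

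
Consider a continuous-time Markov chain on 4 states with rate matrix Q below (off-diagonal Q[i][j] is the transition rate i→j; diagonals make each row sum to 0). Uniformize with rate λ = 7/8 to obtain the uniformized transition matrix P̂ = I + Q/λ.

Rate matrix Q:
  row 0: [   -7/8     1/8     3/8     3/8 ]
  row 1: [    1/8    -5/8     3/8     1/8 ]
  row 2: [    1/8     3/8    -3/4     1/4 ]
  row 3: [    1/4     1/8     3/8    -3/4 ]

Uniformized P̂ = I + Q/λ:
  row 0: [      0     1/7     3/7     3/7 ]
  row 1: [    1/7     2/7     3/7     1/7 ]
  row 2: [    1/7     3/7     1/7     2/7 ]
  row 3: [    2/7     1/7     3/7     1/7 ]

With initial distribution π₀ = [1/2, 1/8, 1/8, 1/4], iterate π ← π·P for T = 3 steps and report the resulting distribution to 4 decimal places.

π = [0.1512, 0.2737, 0.3382, 0.2369]

t=0: π = [0.5000, 0.1250, 0.1250, 0.2500]
t=1: π = [0.1071, 0.1964, 0.3929, 0.3036]
t=2: π = [0.1709, 0.2832, 0.3163, 0.2296]
t=3: π = [0.1512, 0.2737, 0.3382, 0.2369]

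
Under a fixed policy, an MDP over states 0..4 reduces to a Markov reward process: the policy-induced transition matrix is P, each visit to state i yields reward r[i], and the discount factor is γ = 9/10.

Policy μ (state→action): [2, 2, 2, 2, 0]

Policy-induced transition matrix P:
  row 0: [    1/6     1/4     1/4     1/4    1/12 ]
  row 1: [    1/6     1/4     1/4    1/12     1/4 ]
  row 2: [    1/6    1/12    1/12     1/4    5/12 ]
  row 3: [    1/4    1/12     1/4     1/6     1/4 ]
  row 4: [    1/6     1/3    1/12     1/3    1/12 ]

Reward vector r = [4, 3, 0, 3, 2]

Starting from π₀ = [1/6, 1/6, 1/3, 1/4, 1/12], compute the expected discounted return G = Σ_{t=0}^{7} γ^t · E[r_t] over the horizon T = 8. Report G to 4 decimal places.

G = 13.4306

t=0: π = [0.1667, 0.1667, 0.3333, 0.2500, 0.0833], E[r] = 2.0833, γ^t·E[r] = 2.083333, running G = 2.083333
t=1: π = [0.1875, 0.1597, 0.1806, 0.2083, 0.2639], E[r] = 2.3819, γ^t·E[r] = 2.143750, running G = 4.227083
t=2: π = [0.1840, 0.2072, 0.1759, 0.2280, 0.2049], E[r] = 2.4514, γ^t·E[r] = 1.985625, running G = 6.212708
t=3: π = [0.1857, 0.1997, 0.1865, 0.2135, 0.2145], E[r] = 2.4116, γ^t·E[r] = 1.758023, running G = 7.970732
t=4: π = [0.1845, 0.2012, 0.1832, 0.2168, 0.2144], E[r] = 2.4206, γ^t·E[r] = 1.588148, running G = 9.558880
t=5: π = [0.1847, 0.2012, 0.1837, 0.2163, 0.2141], E[r] = 2.4195, γ^t·E[r] = 1.428666, running G = 10.987546
t=6: π = [0.1847, 0.2012, 0.1837, 0.2163, 0.2142], E[r] = 2.4194, γ^t·E[r] = 1.285782, running G = 12.273328
t=7: π = [0.1847, 0.2012, 0.1837, 0.2163, 0.2141], E[r] = 2.4195, γ^t·E[r] = 1.157229, running G = 13.430557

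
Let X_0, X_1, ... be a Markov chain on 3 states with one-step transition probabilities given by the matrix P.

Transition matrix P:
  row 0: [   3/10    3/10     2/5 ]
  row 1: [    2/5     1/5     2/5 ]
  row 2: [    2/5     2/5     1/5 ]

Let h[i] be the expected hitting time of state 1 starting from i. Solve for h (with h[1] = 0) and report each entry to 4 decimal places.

First-step conditioning: h[1] = 0; for i ≠ 1, h[i] = 1 + Σ_k P[i][k]·h[k].
  h[0] = 1 + 3/10·h[0] + 2/5·h[2]
  h[2] = 1 + 2/5·h[0] + 1/5·h[2]
Solving the 2×2 linear system over states ≠ 1 gives exactly h = [3, 0, 11/4] (h[1] = 0 is the target).

h = [3.0000, 0.0000, 2.7500]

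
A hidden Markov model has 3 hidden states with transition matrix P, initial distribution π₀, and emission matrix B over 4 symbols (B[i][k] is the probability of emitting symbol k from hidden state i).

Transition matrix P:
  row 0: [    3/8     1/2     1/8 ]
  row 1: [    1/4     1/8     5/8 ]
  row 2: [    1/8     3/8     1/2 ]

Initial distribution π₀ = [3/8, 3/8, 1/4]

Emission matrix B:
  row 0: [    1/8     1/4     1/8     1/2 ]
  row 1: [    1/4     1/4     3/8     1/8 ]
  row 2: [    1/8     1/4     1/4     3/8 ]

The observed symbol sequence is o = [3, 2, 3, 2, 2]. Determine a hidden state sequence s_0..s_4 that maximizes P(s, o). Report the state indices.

path = [0, 1, 2, 1, 2]

t=0: δ = [1.875e-01, 4.688e-02, 9.375e-02]  (obs o_0=3)
t=1: δ = [8.789e-03, 3.516e-02, 1.172e-02]  ψ = [0, 0, 2]  (obs o_1=2)
t=2: δ = [4.395e-03, 5.493e-04, 8.240e-03]  ψ = [1, 0, 1]  (obs o_2=3)
t=3: δ = [2.060e-04, 1.159e-03, 1.030e-03]  ψ = [0, 2, 2]  (obs o_3=2)
t=4: δ = [3.621e-05, 1.448e-04, 1.810e-04]  ψ = [1, 2, 1]  (obs o_4=2)
backtrack: best end state = 2; path = [0, 1, 2, 1, 2]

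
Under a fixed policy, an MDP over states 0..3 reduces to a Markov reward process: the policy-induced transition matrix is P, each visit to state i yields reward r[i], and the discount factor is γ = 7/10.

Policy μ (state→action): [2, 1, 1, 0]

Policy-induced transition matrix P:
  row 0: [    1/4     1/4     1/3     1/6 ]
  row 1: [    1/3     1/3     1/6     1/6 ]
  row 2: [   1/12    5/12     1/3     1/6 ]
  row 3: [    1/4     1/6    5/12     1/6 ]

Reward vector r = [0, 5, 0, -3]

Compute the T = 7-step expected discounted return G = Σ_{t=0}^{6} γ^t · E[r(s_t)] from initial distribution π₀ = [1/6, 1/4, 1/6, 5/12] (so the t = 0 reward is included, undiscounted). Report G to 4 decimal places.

G = 2.0145

t=0: π = [0.1667, 0.2500, 0.1667, 0.4167], E[r] = 0.0000, γ^t·E[r] = 0.000000, running G = 0.000000
t=1: π = [0.2431, 0.2639, 0.3264, 0.1667], E[r] = 0.8194, γ^t·E[r] = 0.573611, running G = 0.573611
t=2: π = [0.2176, 0.3125, 0.3032, 0.1667], E[r] = 1.0625, γ^t·E[r] = 0.520625, running G = 1.094236
t=3: π = [0.2255, 0.3127, 0.2951, 0.1667], E[r] = 1.0635, γ^t·E[r] = 0.364768, running G = 1.459004
t=4: π = [0.2269, 0.3114, 0.2951, 0.1667], E[r] = 1.0568, γ^t·E[r] = 0.253736, running G = 1.712741
t=5: π = [0.2268, 0.3112, 0.2953, 0.1667], E[r] = 1.0562, γ^t·E[r] = 0.177517, running G = 1.890258
t=6: π = [0.2267, 0.3113, 0.2953, 0.1667], E[r] = 1.0563, γ^t·E[r] = 0.124278, running G = 2.014536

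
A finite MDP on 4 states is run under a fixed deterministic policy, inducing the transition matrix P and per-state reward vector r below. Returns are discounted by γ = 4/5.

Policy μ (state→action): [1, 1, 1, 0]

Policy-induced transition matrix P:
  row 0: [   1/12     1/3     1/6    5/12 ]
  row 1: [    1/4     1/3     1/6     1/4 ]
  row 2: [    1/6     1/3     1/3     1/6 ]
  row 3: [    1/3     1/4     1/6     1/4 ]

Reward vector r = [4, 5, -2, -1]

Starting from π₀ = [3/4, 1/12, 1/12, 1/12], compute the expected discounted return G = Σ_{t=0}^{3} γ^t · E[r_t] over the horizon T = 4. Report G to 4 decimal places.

G = 6.3611

t=0: π = [0.7500, 0.0833, 0.0833, 0.0833], E[r] = 3.1667, γ^t·E[r] = 3.166667, running G = 3.166667
t=1: π = [0.1250, 0.3264, 0.1806, 0.3681], E[r] = 1.4028, γ^t·E[r] = 1.122222, running G = 4.288889
t=2: π = [0.2448, 0.3027, 0.1968, 0.2558], E[r] = 1.8432, γ^t·E[r] = 1.179630, running G = 5.468519
t=3: π = [0.2141, 0.3120, 0.1995, 0.2744], E[r] = 1.7432, γ^t·E[r] = 0.892543, running G = 6.361062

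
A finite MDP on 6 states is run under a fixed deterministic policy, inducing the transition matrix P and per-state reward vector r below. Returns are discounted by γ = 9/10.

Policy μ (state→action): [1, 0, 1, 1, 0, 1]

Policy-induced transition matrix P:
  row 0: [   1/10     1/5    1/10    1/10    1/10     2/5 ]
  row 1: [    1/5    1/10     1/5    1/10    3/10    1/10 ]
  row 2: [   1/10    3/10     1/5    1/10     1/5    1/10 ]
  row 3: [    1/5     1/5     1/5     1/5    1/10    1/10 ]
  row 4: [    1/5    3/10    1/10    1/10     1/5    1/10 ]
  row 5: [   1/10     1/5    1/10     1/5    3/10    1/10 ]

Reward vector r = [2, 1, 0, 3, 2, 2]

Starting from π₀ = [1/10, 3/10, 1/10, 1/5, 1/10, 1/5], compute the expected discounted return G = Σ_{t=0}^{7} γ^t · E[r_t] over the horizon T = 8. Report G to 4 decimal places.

t=0: π = [0.1000, 0.3000, 0.1000, 0.2000, 0.1000, 0.2000], E[r] = 1.7000, γ^t·E[r] = 1.700000, running G = 1.700000
t=1: π = [0.1600, 0.1900, 0.1600, 0.1400, 0.2200, 0.1300], E[r] = 1.6300, γ^t·E[r] = 1.467000, running G = 3.167000
t=2: π = [0.1550, 0.2190, 0.1490, 0.1270, 0.2020, 0.1480], E[r] = 1.6100, γ^t·E[r] = 1.304100, running G = 4.471100
t=3: π = [0.1548, 0.2132, 0.1495, 0.1275, 0.2085, 0.1465], E[r] = 1.6153, γ^t·E[r] = 1.177554, running G = 5.648654
t=4: π = [0.1549, 0.2145, 0.1490, 0.1274, 0.2077, 0.1464], E[r] = 1.6149, γ^t·E[r] = 1.059523, running G = 6.708176
t=5: π = [0.1550, 0.2142, 0.1491, 0.1274, 0.2079, 0.1465], E[r] = 1.6150, γ^t·E[r] = 0.953627, running G = 7.661804
t=6: π = [0.1549, 0.2143, 0.1491, 0.1274, 0.2078, 0.1465], E[r] = 1.6150, γ^t·E[r] = 0.858263, running G = 8.520067
t=7: π = [0.1549, 0.2143, 0.1491, 0.1274, 0.2078, 0.1465], E[r] = 1.6150, γ^t·E[r] = 0.772439, running G = 9.292506

G = 9.2925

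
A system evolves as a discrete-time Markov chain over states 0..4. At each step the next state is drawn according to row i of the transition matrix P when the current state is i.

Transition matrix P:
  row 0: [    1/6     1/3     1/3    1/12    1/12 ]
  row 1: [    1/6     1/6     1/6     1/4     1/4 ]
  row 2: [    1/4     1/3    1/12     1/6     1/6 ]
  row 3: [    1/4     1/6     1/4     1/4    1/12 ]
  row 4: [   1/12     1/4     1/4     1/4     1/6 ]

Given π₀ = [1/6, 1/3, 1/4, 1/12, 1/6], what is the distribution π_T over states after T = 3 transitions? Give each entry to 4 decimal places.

t=0: π = [0.1667, 0.3333, 0.2500, 0.0833, 0.1667]
t=1: π = [0.1806, 0.2500, 0.1944, 0.2014, 0.1736]
t=2: π = [0.1852, 0.2436, 0.2118, 0.2037, 0.1557]
t=3: π = [0.1883, 0.2458, 0.2098, 0.2015, 0.1546]

π = [0.1883, 0.2458, 0.2098, 0.2015, 0.1546]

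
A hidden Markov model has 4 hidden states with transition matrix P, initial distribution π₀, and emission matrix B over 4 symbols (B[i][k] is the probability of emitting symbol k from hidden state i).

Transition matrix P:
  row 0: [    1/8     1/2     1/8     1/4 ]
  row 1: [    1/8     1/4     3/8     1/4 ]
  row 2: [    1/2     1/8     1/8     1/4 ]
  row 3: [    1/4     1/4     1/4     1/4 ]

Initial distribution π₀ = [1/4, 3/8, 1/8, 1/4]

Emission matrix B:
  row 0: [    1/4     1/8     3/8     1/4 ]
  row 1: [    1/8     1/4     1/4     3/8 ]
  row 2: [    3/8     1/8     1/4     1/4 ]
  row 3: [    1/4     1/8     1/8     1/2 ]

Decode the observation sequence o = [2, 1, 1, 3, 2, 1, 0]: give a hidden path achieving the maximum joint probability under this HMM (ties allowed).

path = [0, 1, 1, 2, 0, 1, 2]

t=0: δ = [9.375e-02, 9.375e-02, 3.125e-02, 3.125e-02]  (obs o_0=2)
t=1: δ = [1.953e-03, 1.172e-02, 4.395e-03, 2.930e-03]  ψ = [2, 0, 1, 0]  (obs o_1=1)
t=2: δ = [2.747e-04, 7.324e-04, 5.493e-04, 3.662e-04]  ψ = [2, 1, 1, 1]  (obs o_2=1)
t=3: δ = [6.866e-05, 6.866e-05, 6.866e-05, 9.155e-05]  ψ = [2, 1, 1, 1]  (obs o_3=3)
t=4: δ = [1.287e-05, 8.583e-06, 6.437e-06, 2.861e-06]  ψ = [2, 0, 1, 3]  (obs o_4=2)
t=5: δ = [4.023e-07, 1.609e-06, 4.023e-07, 4.023e-07]  ψ = [2, 0, 1, 0]  (obs o_5=1)
t=6: δ = [5.029e-08, 5.029e-08, 2.263e-07, 1.006e-07]  ψ = [1, 1, 1, 1]  (obs o_6=0)
backtrack: best end state = 2; path = [0, 1, 1, 2, 0, 1, 2]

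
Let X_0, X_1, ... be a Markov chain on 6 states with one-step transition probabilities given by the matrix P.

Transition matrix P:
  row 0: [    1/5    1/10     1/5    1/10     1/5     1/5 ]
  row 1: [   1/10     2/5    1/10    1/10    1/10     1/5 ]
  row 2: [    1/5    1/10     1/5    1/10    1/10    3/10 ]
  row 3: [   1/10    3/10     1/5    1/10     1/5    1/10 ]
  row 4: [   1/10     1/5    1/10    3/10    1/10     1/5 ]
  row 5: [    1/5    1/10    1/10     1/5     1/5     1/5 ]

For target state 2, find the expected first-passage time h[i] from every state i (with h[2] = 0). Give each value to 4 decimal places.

First-step conditioning: h[2] = 0; for i ≠ 2, h[i] = 1 + Σ_k P[i][k]·h[k].
  h[0] = 1 + 1/5·h[0] + 1/10·h[1] + 1/10·h[3] + 1/5·h[4] + 1/5·h[5]
  h[1] = 1 + 1/10·h[0] + 2/5·h[1] + 1/10·h[3] + 1/10·h[4] + 1/5·h[5]
  h[3] = 1 + 1/10·h[0] + 3/10·h[1] + 1/10·h[3] + 1/5·h[4] + 1/10·h[5]
  h[4] = 1 + 1/10·h[0] + 1/5·h[1] + 3/10·h[3] + 1/10·h[4] + 1/5·h[5]
  h[5] = 1 + 1/5·h[0] + 1/10·h[1] + 1/5·h[3] + 1/5·h[4] + 1/5·h[5]
Solving the 5×5 linear system over states ≠ 2 gives exactly h = [39590/5713, 44650/5713, 0, 40200/5713, 43760/5713, 43610/5713] (h[2] = 0 is the target).

h = [6.9298, 7.8155, 0.0000, 7.0366, 7.6597, 7.6335]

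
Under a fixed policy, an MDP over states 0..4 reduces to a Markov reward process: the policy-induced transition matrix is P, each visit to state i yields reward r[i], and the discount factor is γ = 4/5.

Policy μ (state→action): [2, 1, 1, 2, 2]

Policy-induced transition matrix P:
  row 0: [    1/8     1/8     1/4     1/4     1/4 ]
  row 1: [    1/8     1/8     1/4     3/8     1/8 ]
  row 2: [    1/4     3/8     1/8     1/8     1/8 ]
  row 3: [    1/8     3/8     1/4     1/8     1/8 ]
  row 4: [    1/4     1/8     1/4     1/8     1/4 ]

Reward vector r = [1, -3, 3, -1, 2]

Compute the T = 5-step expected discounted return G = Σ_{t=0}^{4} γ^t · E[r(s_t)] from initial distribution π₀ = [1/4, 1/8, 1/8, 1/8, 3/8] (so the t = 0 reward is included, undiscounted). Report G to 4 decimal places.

t=0: π = [0.2500, 0.1250, 0.1250, 0.1250, 0.3750], E[r] = 0.8750, γ^t·E[r] = 0.875000, running G = 0.875000
t=1: π = [0.1875, 0.1875, 0.2344, 0.1875, 0.2031], E[r] = 0.5469, γ^t·E[r] = 0.437500, running G = 1.312500
t=2: π = [0.1797, 0.2305, 0.2207, 0.1953, 0.1738], E[r] = 0.3027, γ^t·E[r] = 0.193750, running G = 1.506250
t=3: π = [0.1743, 0.2290, 0.2224, 0.2051, 0.1692], E[r] = 0.2878, γ^t·E[r] = 0.147375, running G = 1.653625
t=4: π = [0.1740, 0.2319, 0.2222, 0.2040, 0.1679], E[r] = 0.2768, γ^t·E[r] = 0.113363, running G = 1.766988

G = 1.7670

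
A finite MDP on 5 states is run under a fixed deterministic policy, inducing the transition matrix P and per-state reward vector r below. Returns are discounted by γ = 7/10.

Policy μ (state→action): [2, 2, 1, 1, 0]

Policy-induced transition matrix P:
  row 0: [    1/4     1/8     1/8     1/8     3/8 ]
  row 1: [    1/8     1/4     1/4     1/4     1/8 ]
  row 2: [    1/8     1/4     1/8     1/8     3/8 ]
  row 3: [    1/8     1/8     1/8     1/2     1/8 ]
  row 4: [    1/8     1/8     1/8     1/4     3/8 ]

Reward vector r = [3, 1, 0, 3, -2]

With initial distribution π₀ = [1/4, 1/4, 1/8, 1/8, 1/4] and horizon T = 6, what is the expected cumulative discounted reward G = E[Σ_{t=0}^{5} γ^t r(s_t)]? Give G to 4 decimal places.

G = 2.5291

t=0: π = [0.2500, 0.2500, 0.1250, 0.1250, 0.2500], E[r] = 0.8750, γ^t·E[r] = 0.875000, running G = 0.875000
t=1: π = [0.1563, 0.1719, 0.1563, 0.2344, 0.2813], E[r] = 0.7813, γ^t·E[r] = 0.546875, running G = 1.421875
t=2: π = [0.1445, 0.1660, 0.1465, 0.2695, 0.2734], E[r] = 0.8613, γ^t·E[r] = 0.422051, running G = 1.843926
t=3: π = [0.1431, 0.1641, 0.1458, 0.2810, 0.2661], E[r] = 0.9041, γ^t·E[r] = 0.310090, running G = 2.154016
t=4: π = [0.1429, 0.1637, 0.1455, 0.2841, 0.2637], E[r] = 0.9174, γ^t·E[r] = 0.220258, running G = 2.374274
t=5: π = [0.1429, 0.1637, 0.1455, 0.2850, 0.2630], E[r] = 0.9211, γ^t·E[r] = 0.154816, running G = 2.529089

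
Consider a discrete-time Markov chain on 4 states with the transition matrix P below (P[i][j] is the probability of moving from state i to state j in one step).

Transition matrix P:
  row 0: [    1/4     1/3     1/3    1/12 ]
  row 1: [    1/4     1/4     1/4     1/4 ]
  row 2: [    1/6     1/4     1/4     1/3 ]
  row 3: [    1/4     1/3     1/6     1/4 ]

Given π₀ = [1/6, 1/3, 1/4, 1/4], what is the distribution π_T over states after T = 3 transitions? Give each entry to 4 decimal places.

π = [0.2293, 0.2885, 0.2498, 0.2324]

t=0: π = [0.1667, 0.3333, 0.2500, 0.2500]
t=1: π = [0.2292, 0.2847, 0.2431, 0.2431]
t=2: π = [0.2297, 0.2894, 0.2488, 0.2321]
t=3: π = [0.2293, 0.2885, 0.2498, 0.2324]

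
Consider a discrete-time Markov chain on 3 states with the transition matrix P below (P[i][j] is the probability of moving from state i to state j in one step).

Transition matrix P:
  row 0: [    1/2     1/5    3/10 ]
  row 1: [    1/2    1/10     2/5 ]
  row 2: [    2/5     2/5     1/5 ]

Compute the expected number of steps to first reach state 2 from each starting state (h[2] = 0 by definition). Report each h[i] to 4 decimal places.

First-step conditioning: h[2] = 0; for i ≠ 2, h[i] = 1 + Σ_k P[i][k]·h[k].
  h[0] = 1 + 1/2·h[0] + 1/5·h[1]
  h[1] = 1 + 1/2·h[0] + 1/10·h[1]
Solving the 2×2 linear system over states ≠ 2 gives exactly h = [22/7, 20/7, 0] (h[2] = 0 is the target).

h = [3.1429, 2.8571, 0.0000]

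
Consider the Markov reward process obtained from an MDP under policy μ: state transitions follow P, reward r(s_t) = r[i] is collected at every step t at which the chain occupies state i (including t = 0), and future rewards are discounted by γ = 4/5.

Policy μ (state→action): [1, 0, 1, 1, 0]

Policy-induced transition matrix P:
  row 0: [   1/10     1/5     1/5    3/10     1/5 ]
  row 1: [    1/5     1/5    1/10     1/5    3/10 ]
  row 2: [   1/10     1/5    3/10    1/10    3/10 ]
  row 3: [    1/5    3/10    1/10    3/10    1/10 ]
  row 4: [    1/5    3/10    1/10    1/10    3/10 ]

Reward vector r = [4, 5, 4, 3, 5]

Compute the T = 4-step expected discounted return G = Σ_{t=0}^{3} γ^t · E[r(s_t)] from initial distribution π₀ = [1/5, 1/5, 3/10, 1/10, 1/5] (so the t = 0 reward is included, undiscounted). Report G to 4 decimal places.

G = 12.7009

t=0: π = [0.2000, 0.2000, 0.3000, 0.1000, 0.2000], E[r] = 4.3000, γ^t·E[r] = 4.300000, running G = 4.300000
t=1: π = [0.1500, 0.2300, 0.1800, 0.1800, 0.2600], E[r] = 4.3100, γ^t·E[r] = 3.448000, running G = 7.748000
t=2: π = [0.1670, 0.2440, 0.1510, 0.1890, 0.2490], E[r] = 4.3040, γ^t·E[r] = 2.754560, running G = 10.502560
t=3: π = [0.1682, 0.2438, 0.1469, 0.1956, 0.2455], E[r] = 4.2937, γ^t·E[r] = 2.198374, running G = 12.700934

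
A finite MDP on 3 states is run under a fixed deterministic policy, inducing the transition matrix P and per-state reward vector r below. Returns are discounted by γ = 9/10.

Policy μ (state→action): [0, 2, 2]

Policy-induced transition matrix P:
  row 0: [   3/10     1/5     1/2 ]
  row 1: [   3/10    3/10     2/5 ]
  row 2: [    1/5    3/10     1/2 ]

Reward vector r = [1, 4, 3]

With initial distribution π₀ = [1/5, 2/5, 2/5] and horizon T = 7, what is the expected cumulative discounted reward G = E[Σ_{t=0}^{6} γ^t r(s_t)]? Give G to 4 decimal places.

G = 14.6668

t=0: π = [0.2000, 0.4000, 0.4000], E[r] = 3.0000, γ^t·E[r] = 3.000000, running G = 3.000000
t=1: π = [0.2600, 0.2800, 0.4600], E[r] = 2.7600, γ^t·E[r] = 2.484000, running G = 5.484000
t=2: π = [0.2540, 0.2740, 0.4720], E[r] = 2.7660, γ^t·E[r] = 2.240460, running G = 7.724460
t=3: π = [0.2528, 0.2746, 0.4726], E[r] = 2.7690, γ^t·E[r] = 2.018601, running G = 9.743061
t=4: π = [0.2527, 0.2747, 0.4725], E[r] = 2.7692, γ^t·E[r] = 1.816898, running G = 11.559959
t=5: π = [0.2527, 0.2747, 0.4725], E[r] = 2.7692, γ^t·E[r] = 1.635205, running G = 13.195164
t=6: π = [0.2527, 0.2747, 0.4725], E[r] = 2.7692, γ^t·E[r] = 1.471683, running G = 14.666847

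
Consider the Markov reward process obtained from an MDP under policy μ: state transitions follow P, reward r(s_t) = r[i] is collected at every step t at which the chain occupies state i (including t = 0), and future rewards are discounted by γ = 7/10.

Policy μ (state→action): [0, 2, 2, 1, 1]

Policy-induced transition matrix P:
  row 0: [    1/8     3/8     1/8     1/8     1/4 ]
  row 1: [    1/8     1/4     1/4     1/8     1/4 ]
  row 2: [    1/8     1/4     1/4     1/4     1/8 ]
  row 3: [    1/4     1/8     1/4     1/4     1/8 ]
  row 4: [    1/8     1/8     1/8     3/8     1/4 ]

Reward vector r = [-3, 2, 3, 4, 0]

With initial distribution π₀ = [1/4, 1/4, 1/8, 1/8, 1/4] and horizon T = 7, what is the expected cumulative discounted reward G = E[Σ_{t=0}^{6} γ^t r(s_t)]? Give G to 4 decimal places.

t=0: π = [0.2500, 0.2500, 0.1250, 0.1250, 0.2500], E[r] = 0.6250, γ^t·E[r] = 0.625000, running G = 0.625000
t=1: π = [0.1406, 0.2344, 0.1875, 0.2188, 0.2188], E[r] = 1.4844, γ^t·E[r] = 1.039063, running G = 1.664063
t=2: π = [0.1523, 0.2129, 0.2051, 0.2305, 0.1992], E[r] = 1.5059, γ^t·E[r] = 0.737871, running G = 2.401934
t=3: π = [0.1538, 0.2153, 0.2061, 0.2292, 0.1956], E[r] = 1.5044, γ^t·E[r] = 0.516007, running G = 2.917941
t=4: π = [0.1537, 0.2161, 0.2063, 0.2283, 0.1956], E[r] = 1.5035, γ^t·E[r] = 0.360985, running G = 3.278926
t=5: π = [0.1535, 0.2162, 0.2063, 0.2282, 0.1957], E[r] = 1.5038, γ^t·E[r] = 0.252738, running G = 3.531664
t=6: π = [0.1535, 0.2162, 0.2063, 0.2282, 0.1957], E[r] = 1.5038, γ^t·E[r] = 0.176924, running G = 3.708588

G = 3.7086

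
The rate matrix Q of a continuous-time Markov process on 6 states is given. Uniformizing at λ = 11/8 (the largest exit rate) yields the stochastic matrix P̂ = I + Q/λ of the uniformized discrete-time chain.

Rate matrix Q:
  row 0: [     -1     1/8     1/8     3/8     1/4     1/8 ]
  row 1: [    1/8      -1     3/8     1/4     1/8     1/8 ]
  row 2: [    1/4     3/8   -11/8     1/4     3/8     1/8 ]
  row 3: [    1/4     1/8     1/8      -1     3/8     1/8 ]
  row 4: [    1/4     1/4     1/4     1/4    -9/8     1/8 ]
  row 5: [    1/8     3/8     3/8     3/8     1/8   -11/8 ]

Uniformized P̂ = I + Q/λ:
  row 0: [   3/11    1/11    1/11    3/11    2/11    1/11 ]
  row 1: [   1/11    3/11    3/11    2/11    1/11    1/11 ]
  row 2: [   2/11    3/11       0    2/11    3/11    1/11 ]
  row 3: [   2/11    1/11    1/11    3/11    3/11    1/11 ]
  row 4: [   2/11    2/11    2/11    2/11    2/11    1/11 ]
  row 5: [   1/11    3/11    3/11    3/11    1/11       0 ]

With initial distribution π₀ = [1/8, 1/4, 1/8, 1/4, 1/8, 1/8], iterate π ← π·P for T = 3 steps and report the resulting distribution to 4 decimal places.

t=0: π = [0.1250, 0.2500, 0.1250, 0.2500, 0.1250, 0.1250]
t=1: π = [0.1591, 0.1932, 0.1591, 0.2273, 0.1818, 0.0795]
t=2: π = [0.1715, 0.1860, 0.1426, 0.2242, 0.1921, 0.0837]
t=3: π = [0.1729, 0.1833, 0.1444, 0.2254, 0.1906, 0.0833]

π = [0.1729, 0.1833, 0.1444, 0.2254, 0.1906, 0.0833]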